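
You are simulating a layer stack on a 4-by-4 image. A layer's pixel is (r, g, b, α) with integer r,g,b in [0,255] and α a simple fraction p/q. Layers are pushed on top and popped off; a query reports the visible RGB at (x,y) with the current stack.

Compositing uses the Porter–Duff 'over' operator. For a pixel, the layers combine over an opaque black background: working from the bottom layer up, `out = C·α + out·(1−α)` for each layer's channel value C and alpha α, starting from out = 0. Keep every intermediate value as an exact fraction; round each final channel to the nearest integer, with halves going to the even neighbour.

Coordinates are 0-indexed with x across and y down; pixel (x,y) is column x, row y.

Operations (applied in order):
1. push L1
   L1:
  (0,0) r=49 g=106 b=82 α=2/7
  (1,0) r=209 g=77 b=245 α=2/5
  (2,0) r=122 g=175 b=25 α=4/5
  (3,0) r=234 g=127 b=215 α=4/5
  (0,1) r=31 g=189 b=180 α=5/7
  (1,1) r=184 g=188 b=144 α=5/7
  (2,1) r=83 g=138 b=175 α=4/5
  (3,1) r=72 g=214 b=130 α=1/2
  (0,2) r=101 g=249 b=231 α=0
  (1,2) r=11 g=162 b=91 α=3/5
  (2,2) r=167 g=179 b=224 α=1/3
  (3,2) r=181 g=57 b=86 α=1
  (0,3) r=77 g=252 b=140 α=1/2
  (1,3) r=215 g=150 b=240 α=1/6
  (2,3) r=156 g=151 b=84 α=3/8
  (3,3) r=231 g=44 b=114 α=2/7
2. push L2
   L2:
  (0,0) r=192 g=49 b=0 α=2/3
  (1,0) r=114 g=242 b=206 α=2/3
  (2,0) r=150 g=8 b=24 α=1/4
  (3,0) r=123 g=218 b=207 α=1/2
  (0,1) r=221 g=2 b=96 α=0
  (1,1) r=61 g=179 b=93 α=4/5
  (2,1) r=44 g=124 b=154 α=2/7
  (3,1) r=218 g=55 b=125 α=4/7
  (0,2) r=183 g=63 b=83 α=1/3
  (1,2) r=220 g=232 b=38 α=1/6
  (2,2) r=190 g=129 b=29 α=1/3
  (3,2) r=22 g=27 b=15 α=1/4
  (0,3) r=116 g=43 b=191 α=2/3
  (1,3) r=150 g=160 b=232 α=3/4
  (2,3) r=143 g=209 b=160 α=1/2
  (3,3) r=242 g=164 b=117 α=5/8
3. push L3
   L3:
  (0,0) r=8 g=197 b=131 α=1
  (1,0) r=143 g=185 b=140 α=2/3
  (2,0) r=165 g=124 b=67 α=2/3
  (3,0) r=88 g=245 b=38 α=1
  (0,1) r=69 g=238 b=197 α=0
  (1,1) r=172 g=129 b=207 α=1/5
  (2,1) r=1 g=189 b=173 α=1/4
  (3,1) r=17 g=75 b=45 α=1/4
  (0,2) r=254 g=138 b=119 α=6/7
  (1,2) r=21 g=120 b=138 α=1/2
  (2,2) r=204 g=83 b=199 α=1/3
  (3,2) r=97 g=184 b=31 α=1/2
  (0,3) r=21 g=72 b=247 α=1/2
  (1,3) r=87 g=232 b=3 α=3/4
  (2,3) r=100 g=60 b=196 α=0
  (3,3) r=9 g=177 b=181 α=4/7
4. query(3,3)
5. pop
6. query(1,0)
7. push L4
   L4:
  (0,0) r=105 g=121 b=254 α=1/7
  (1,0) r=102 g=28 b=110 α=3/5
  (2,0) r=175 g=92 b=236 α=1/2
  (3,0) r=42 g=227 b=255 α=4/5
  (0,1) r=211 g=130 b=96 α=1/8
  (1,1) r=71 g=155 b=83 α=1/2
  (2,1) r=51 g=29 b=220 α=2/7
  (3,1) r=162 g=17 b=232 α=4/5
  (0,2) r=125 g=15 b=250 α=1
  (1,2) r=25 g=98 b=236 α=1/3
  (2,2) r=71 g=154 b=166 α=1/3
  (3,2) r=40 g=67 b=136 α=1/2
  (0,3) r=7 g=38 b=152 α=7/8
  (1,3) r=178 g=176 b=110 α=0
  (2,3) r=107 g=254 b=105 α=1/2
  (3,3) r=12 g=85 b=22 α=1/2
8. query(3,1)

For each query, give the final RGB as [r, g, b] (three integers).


(3,3) stack=L1,L2,L3; from [0,0,0]:
after L1 α=2/7: [66, 88/7, 228/7]
after L2 α=5/8: [176, 1501/14, 4779/56]
after L3 α=4/7: [564/7, 14415/98, 54881/392]
→ [81, 147, 140]

query (1,0) [L1,L2] — begin 0,0,0
+L1 (α=2/5) → [418/5, 154/5, 98]
+L2 (α=2/3) → [1558/15, 858/5, 170]
= [104, 172, 170]

query (3,1) [L1,L2,L4] — begin 0,0,0
+L1 (α=1/2) → [36, 107, 65]
+L2 (α=4/7) → [140, 541/7, 695/7]
+L4 (α=4/5) → [788/5, 1017/35, 7191/35]
rounded: [158, 29, 205]


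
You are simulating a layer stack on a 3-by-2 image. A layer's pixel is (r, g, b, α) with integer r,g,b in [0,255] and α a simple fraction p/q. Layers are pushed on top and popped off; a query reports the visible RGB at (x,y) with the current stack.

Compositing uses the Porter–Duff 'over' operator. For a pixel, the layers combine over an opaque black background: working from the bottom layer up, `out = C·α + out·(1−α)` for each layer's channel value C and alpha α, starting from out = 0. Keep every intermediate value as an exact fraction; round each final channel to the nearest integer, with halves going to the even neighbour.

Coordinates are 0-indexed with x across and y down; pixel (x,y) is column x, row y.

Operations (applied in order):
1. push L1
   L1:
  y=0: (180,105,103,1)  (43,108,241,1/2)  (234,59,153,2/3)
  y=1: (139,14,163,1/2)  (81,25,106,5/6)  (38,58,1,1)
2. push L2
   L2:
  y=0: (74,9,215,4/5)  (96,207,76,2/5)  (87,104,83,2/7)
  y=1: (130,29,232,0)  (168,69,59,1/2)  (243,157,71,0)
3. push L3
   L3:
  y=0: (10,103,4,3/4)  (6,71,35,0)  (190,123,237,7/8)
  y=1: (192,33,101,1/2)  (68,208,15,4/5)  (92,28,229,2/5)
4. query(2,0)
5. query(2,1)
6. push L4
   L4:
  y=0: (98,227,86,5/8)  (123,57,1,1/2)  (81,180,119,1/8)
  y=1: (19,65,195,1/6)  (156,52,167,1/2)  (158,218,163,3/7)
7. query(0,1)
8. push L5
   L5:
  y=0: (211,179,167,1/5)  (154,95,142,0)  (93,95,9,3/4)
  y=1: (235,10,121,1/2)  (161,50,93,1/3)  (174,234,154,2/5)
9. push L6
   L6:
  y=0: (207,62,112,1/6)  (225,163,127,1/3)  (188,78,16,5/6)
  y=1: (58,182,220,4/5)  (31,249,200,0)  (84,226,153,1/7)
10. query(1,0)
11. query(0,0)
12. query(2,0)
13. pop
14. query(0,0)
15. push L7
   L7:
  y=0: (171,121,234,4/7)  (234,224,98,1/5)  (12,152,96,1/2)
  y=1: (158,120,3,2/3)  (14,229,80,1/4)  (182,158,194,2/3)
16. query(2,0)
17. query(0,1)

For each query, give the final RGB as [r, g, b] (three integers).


(2,0) stack=L1,L2,L3; from [0,0,0]:
+L1 (α=2/3) → [156, 118/3, 102]
+L2 (α=2/7) → [954/7, 1214/21, 676/7]
+L3 (α=7/8) → [1283/7, 19295/168, 12289/56]
= [183, 115, 219]

query (2,1) [L1,L2,L3] — begin 0,0,0
after L1 α=1: [38, 58, 1]
after L2 α=0: [38, 58, 1]
after L3 α=2/5: [298/5, 46, 461/5]
→ [60, 46, 92]

query (0,1) [L1,L2,L3,L4] — begin 0,0,0
+L1 (α=1/2) → [139/2, 7, 163/2]
+L2 (α=0) → [139/2, 7, 163/2]
+L3 (α=1/2) → [523/4, 20, 365/4]
+L4 (α=1/6) → [897/8, 55/2, 2605/24]
= [112, 28, 109]

query (1,0) [L1,L2,L3,L4,L5,L6] — begin 0,0,0
+L1 (α=1/2) → [43/2, 54, 241/2]
+L2 (α=2/5) → [513/10, 576/5, 1027/10]
+L3 (α=0) → [513/10, 576/5, 1027/10]
+L4 (α=1/2) → [1743/20, 861/10, 1037/20]
+L5 (α=0) → [1743/20, 861/10, 1037/20]
+L6 (α=1/3) → [1331/10, 1676/15, 769/10]
= [133, 112, 77]

(0,0) stack=L1,L2,L3,L4,L5,L6; from [0,0,0]:
L1 α=1: [180, 105, 103]
L2 α=4/5: [476/5, 141/5, 963/5]
L3 α=3/4: [313/10, 843/10, 1023/20]
L4 α=5/8: [5839/80, 13879/80, 11669/160]
L5 α=1/5: [10059/100, 17459/100, 18349/200]
L6 α=1/6: [4733/40, 6233/40, 22829/240]
= [118, 156, 95]

at x=2,y=0 over L1,L2,L3,L4,L5,L6:
+L1 (α=2/3) → [156, 118/3, 102]
+L2 (α=2/7) → [954/7, 1214/21, 676/7]
+L3 (α=7/8) → [1283/7, 19295/168, 12289/56]
+L4 (α=1/8) → [341/2, 23615/192, 13241/64]
+L5 (α=3/4) → [899/8, 78335/768, 14969/256]
+L6 (α=5/6) → [8419/48, 377855/4608, 35449/1536]
= [175, 82, 23]

(0,0) stack=L1,L2,L3,L4,L5; from [0,0,0]:
+L1 (α=1) → [180, 105, 103]
+L2 (α=4/5) → [476/5, 141/5, 963/5]
+L3 (α=3/4) → [313/10, 843/10, 1023/20]
+L4 (α=5/8) → [5839/80, 13879/80, 11669/160]
+L5 (α=1/5) → [10059/100, 17459/100, 18349/200]
rounded: [101, 175, 92]

(2,0) stack=L1,L2,L3,L4,L5,L7; from [0,0,0]:
after L1 α=2/3: [156, 118/3, 102]
after L2 α=2/7: [954/7, 1214/21, 676/7]
after L3 α=7/8: [1283/7, 19295/168, 12289/56]
after L4 α=1/8: [341/2, 23615/192, 13241/64]
after L5 α=3/4: [899/8, 78335/768, 14969/256]
after L7 α=1/2: [995/16, 195071/1536, 39545/512]
rounded: [62, 127, 77]

at x=0,y=1 over L1,L2,L3,L4,L5,L7:
after L1 α=1/2: [139/2, 7, 163/2]
after L2 α=0: [139/2, 7, 163/2]
after L3 α=1/2: [523/4, 20, 365/4]
after L4 α=1/6: [897/8, 55/2, 2605/24]
after L5 α=1/2: [2777/16, 75/4, 5509/48]
after L7 α=2/3: [2611/16, 345/4, 5797/144]
rounded: [163, 86, 40]


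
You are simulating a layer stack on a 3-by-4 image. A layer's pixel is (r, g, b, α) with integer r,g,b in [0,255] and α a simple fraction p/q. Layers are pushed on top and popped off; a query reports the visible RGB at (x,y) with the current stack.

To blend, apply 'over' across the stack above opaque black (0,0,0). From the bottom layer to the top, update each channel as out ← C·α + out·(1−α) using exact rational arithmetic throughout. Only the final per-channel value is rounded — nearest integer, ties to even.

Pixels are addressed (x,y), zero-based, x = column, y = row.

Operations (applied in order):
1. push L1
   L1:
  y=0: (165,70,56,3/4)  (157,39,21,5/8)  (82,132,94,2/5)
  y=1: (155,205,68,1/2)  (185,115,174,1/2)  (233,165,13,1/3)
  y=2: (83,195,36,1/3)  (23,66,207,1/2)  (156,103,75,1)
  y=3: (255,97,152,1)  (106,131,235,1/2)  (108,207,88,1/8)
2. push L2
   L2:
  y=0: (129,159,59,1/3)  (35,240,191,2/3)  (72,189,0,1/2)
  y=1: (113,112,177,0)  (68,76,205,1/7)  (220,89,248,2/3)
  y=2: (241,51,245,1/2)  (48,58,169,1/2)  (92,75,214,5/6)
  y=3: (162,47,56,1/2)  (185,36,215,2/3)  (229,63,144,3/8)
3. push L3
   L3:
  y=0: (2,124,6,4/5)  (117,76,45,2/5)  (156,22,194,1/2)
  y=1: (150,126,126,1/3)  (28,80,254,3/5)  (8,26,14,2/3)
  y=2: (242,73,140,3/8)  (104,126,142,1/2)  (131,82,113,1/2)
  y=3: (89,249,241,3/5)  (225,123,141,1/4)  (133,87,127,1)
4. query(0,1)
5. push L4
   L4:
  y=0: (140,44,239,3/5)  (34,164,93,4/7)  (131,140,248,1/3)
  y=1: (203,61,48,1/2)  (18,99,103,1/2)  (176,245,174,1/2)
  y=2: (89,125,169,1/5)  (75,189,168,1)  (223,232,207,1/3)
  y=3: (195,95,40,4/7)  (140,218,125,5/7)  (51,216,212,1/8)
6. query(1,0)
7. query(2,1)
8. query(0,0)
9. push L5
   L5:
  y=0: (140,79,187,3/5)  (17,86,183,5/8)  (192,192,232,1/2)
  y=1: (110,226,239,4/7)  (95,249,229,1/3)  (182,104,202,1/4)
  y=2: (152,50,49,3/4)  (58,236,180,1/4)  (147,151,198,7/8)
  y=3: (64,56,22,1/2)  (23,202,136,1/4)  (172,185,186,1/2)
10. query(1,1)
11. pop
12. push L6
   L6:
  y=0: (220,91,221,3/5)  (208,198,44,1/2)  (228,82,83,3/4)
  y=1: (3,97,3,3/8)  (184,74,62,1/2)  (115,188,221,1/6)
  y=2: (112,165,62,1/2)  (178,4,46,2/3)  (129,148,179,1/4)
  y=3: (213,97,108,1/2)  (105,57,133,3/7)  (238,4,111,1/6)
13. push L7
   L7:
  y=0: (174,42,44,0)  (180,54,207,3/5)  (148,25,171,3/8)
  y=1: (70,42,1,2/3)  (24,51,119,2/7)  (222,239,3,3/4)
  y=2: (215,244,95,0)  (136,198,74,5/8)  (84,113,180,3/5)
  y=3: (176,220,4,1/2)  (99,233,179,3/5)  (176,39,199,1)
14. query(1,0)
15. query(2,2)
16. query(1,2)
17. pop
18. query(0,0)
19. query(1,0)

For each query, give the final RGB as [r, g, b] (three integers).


(0,1) stack=L1,L2,L3; from [0,0,0]:
after L1 α=1/2: [155/2, 205/2, 34]
after L2 α=0: [155/2, 205/2, 34]
after L3 α=1/3: [305/3, 331/3, 194/3]
→ [102, 110, 65]

(1,0) stack=L1,L2,L3,L4; from [0,0,0]:
after L1 α=5/8: [785/8, 195/8, 105/8]
after L2 α=2/3: [1345/24, 1345/8, 3161/24]
after L3 α=2/5: [3217/40, 5251/40, 3881/40]
after L4 α=4/7: [15091/280, 5999/40, 3789/40]
= [54, 150, 95]

query (2,1) [L1,L2,L3,L4] — begin 0,0,0
L1 α=1/3: [233/3, 55, 13/3]
L2 α=2/3: [1553/9, 233/3, 1501/9]
L3 α=2/3: [1697/27, 389/9, 1753/27]
L4 α=1/2: [6449/54, 1297/9, 6451/54]
→ [119, 144, 119]

(0,0) stack=L1,L2,L3,L4; from [0,0,0]:
+L1 (α=3/4) → [495/4, 105/2, 42]
+L2 (α=1/3) → [251/2, 88, 143/3]
+L3 (α=4/5) → [267/10, 584/5, 43/3]
+L4 (α=3/5) → [2367/25, 1828/25, 2237/15]
→ [95, 73, 149]

query (1,1) [L1,L2,L3,L4,L5] — begin 0,0,0
after L1 α=1/2: [185/2, 115/2, 87]
after L2 α=1/7: [89, 421/7, 727/7]
after L3 α=3/5: [262/5, 2522/35, 6788/35]
after L4 α=1/2: [176/5, 5987/70, 10393/70]
after L5 α=1/3: [827/15, 14702/105, 6136/35]
= [55, 140, 175]

at x=1,y=0 over L1,L2,L3,L4,L6,L7:
L1 α=5/8: [785/8, 195/8, 105/8]
L2 α=2/3: [1345/24, 1345/8, 3161/24]
L3 α=2/5: [3217/40, 5251/40, 3881/40]
L4 α=4/7: [15091/280, 5999/40, 3789/40]
L6 α=1/2: [73331/560, 13919/80, 5549/80]
L7 α=3/5: [224531/1400, 20399/200, 30389/200]
= [160, 102, 152]

(2,2) stack=L1,L2,L3,L4,L6,L7; from [0,0,0]:
+L1 (α=1) → [156, 103, 75]
+L2 (α=5/6) → [308/3, 239/3, 1145/6]
+L3 (α=1/2) → [701/6, 485/6, 1823/12]
+L4 (α=1/3) → [1370/9, 1181/9, 3065/18]
+L6 (α=1/4) → [1757/12, 1625/12, 4139/24]
+L7 (α=3/5) → [3269/30, 3659/30, 10619/60]
= [109, 122, 177]

at x=1,y=2 over L1,L2,L3,L4,L6,L7:
after L1 α=1/2: [23/2, 33, 207/2]
after L2 α=1/2: [119/4, 91/2, 545/4]
after L3 α=1/2: [535/8, 343/4, 1113/8]
after L4 α=1: [75, 189, 168]
after L6 α=2/3: [431/3, 197/3, 260/3]
after L7 α=5/8: [1111/8, 1187/8, 315/4]
→ [139, 148, 79]

query (0,0) [L1,L2,L3,L4,L6] — begin 0,0,0
+L1 (α=3/4) → [495/4, 105/2, 42]
+L2 (α=1/3) → [251/2, 88, 143/3]
+L3 (α=4/5) → [267/10, 584/5, 43/3]
+L4 (α=3/5) → [2367/25, 1828/25, 2237/15]
+L6 (α=3/5) → [21234/125, 10481/125, 14419/75]
rounded: [170, 84, 192]

at x=1,y=0 over L1,L2,L3,L4,L6:
+L1 (α=5/8) → [785/8, 195/8, 105/8]
+L2 (α=2/3) → [1345/24, 1345/8, 3161/24]
+L3 (α=2/5) → [3217/40, 5251/40, 3881/40]
+L4 (α=4/7) → [15091/280, 5999/40, 3789/40]
+L6 (α=1/2) → [73331/560, 13919/80, 5549/80]
→ [131, 174, 69]


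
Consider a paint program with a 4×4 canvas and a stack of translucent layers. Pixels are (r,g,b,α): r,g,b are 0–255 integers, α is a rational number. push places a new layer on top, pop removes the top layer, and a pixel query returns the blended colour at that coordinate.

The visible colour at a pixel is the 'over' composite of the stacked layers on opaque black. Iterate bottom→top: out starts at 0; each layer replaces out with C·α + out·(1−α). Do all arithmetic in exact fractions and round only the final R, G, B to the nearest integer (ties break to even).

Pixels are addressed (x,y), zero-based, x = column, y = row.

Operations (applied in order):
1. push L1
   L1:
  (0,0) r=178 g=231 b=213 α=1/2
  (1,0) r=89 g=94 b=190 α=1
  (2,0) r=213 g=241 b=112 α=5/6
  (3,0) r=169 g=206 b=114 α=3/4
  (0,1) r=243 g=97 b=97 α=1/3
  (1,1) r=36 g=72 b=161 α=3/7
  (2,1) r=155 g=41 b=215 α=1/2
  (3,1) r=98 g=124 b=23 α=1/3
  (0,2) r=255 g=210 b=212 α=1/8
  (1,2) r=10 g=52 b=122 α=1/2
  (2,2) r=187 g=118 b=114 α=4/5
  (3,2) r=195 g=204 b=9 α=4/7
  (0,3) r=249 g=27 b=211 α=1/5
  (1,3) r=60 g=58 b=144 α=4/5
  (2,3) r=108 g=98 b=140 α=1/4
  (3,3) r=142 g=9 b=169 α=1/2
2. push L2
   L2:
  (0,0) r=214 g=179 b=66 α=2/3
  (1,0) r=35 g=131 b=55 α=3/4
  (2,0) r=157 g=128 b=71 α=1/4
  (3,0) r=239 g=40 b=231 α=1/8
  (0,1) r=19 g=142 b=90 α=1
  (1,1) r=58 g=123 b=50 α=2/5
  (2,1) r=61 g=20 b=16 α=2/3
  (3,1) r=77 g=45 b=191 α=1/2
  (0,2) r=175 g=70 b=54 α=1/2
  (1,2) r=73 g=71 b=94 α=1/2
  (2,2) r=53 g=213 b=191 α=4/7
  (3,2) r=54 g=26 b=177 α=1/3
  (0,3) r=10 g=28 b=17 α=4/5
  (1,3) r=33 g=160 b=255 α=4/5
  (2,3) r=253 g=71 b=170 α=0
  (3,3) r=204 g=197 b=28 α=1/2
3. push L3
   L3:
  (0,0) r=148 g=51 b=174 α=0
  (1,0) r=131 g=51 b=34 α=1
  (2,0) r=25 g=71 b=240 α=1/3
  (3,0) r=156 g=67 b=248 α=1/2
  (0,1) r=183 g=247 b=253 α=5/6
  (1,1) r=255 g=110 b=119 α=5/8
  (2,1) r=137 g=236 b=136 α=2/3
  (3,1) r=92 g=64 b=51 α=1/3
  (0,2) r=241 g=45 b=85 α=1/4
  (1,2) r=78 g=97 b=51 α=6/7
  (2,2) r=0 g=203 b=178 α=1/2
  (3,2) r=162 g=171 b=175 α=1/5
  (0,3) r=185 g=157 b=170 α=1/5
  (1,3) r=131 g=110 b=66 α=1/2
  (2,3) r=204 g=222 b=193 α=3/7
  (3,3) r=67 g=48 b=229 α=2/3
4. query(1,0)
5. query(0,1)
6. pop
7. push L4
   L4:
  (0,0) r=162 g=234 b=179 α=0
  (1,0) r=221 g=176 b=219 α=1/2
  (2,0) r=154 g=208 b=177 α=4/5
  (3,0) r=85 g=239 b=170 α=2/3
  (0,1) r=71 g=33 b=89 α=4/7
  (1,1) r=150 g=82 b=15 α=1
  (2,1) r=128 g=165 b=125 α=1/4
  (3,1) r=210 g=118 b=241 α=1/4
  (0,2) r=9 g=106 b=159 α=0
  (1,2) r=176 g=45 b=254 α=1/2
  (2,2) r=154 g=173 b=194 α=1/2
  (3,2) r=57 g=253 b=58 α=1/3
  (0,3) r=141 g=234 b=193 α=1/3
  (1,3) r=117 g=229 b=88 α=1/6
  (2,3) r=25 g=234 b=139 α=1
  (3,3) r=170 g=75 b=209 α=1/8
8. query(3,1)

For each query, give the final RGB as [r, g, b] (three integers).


(1,0) stack=L1,L2,L3; from [0,0,0]:
after L1 α=1: [89, 94, 190]
after L2 α=3/4: [97/2, 487/4, 355/4]
after L3 α=1: [131, 51, 34]
→ [131, 51, 34]

at x=0,y=1 over L1,L2,L3:
after L1 α=1/3: [81, 97/3, 97/3]
after L2 α=1: [19, 142, 90]
after L3 α=5/6: [467/3, 459/2, 1355/6]
= [156, 230, 226]

at x=3,y=1 over L1,L2,L4:
L1 α=1/3: [98/3, 124/3, 23/3]
L2 α=1/2: [329/6, 259/6, 298/3]
L4 α=1/4: [749/8, 495/8, 539/4]
= [94, 62, 135]


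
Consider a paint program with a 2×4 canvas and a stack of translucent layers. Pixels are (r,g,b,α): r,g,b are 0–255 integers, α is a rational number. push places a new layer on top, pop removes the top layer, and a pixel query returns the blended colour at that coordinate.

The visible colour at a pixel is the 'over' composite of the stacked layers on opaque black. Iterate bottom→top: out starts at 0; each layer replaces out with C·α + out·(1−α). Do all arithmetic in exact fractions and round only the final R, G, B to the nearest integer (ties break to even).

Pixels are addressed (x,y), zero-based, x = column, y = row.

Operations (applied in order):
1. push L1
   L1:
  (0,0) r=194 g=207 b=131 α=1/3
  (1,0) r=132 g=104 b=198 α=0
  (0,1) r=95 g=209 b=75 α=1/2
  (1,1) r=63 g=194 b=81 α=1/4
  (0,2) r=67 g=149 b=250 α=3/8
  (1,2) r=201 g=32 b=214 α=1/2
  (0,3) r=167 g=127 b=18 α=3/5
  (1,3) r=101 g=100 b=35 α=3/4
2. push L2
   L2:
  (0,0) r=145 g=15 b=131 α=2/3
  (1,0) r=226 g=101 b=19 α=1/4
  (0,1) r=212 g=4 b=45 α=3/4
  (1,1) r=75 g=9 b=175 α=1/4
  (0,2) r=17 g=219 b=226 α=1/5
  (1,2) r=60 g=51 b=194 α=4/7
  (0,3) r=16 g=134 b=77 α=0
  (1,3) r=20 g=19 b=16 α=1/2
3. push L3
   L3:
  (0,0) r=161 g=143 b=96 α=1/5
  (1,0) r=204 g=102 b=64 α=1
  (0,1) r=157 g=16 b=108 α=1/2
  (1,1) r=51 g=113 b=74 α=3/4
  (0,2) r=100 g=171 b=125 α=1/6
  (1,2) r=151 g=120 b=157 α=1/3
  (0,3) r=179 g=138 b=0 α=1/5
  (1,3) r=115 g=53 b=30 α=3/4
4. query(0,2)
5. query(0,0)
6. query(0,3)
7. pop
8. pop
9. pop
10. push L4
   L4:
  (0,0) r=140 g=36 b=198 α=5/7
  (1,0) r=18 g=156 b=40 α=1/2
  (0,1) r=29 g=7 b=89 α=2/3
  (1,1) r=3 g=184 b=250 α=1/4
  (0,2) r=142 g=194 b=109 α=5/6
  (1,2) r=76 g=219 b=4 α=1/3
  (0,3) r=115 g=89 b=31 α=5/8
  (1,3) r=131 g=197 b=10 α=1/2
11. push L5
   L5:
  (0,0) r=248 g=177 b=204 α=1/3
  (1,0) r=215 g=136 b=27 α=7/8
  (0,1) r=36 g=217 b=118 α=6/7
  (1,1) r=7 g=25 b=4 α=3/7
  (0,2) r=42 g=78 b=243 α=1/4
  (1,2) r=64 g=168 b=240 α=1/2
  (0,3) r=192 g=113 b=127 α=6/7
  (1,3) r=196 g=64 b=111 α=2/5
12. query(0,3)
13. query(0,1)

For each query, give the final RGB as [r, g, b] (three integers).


query (0,2) [L1,L2,L3] — begin 0,0,0
L1 α=3/8: [201/8, 447/8, 375/4]
L2 α=1/5: [47/2, 177/2, 601/5]
L3 α=1/6: [145/4, 409/4, 121]
→ [36, 102, 121]

at x=0,y=0 over L1,L2,L3:
after L1 α=1/3: [194/3, 69, 131/3]
after L2 α=2/3: [1064/9, 33, 917/9]
after L3 α=1/5: [1141/9, 55, 4532/45]
= [127, 55, 101]

query (0,3) [L1,L2,L3] — begin 0,0,0
L1 α=3/5: [501/5, 381/5, 54/5]
L2 α=0: [501/5, 381/5, 54/5]
L3 α=1/5: [2899/25, 2214/25, 216/25]
→ [116, 89, 9]

(0,3) stack=L4,L5; from [0,0,0]:
+L4 (α=5/8) → [575/8, 445/8, 155/8]
+L5 (α=6/7) → [9791/56, 5869/56, 893/8]
rounded: [175, 105, 112]

query (0,1) [L4,L5] — begin 0,0,0
+L4 (α=2/3) → [58/3, 14/3, 178/3]
+L5 (α=6/7) → [706/21, 560/3, 2302/21]
= [34, 187, 110]


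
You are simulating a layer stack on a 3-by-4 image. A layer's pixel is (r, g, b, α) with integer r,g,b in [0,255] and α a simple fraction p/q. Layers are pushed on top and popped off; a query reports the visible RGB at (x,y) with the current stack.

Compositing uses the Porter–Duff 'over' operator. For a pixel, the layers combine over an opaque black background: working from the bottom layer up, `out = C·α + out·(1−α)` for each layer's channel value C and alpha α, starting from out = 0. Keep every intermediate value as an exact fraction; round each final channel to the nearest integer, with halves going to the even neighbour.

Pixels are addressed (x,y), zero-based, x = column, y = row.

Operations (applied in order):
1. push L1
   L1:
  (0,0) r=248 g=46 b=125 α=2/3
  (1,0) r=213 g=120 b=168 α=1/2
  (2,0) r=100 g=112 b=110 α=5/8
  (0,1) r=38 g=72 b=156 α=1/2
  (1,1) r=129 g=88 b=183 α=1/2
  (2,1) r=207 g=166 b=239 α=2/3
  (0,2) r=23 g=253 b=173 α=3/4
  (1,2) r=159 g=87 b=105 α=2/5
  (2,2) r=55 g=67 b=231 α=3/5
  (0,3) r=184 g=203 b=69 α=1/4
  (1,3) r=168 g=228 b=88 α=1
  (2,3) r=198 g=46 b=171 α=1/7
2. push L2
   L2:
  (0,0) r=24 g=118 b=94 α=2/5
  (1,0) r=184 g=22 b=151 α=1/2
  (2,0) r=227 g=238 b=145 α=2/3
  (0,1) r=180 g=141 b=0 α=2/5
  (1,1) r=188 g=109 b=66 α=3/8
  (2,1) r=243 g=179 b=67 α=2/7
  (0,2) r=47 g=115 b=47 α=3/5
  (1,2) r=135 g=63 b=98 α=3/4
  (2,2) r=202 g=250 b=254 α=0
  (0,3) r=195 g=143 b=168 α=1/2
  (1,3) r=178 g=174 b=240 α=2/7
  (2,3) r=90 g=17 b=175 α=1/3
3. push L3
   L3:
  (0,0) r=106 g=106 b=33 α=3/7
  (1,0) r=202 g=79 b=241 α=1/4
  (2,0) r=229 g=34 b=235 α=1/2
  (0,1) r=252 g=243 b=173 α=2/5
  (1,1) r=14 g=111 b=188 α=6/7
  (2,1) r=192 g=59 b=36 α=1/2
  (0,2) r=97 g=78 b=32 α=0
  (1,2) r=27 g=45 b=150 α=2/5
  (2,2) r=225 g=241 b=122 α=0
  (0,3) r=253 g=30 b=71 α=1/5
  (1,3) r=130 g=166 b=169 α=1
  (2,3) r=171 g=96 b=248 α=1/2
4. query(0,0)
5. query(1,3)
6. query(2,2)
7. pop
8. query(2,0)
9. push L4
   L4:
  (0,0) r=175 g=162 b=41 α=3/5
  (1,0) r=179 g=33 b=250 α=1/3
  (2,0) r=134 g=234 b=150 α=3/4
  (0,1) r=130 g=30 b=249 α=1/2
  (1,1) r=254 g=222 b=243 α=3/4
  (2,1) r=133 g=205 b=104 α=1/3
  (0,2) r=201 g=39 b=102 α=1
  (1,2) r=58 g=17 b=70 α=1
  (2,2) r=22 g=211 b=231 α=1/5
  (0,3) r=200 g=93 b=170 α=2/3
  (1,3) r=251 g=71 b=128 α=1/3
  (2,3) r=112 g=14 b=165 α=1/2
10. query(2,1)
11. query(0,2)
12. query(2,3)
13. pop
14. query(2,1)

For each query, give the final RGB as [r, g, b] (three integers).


(0,0) stack=L1,L2,L3; from [0,0,0]:
L1 α=2/3: [496/3, 92/3, 250/3]
L2 α=2/5: [544/5, 328/5, 438/5]
L3 α=3/7: [538/5, 2902/35, 321/5]
→ [108, 83, 64]

at x=1,y=3 over L1,L2,L3:
L1 α=1: [168, 228, 88]
L2 α=2/7: [1196/7, 1488/7, 920/7]
L3 α=1: [130, 166, 169]
→ [130, 166, 169]

at x=2,y=2 over L1,L2,L3:
after L1 α=3/5: [33, 201/5, 693/5]
after L2 α=0: [33, 201/5, 693/5]
after L3 α=0: [33, 201/5, 693/5]
rounded: [33, 40, 139]

query (2,0) [L1,L2] — begin 0,0,0
+L1 (α=5/8) → [125/2, 70, 275/4]
+L2 (α=2/3) → [1033/6, 182, 1435/12]
rounded: [172, 182, 120]

query (2,1) [L1,L2,L4] — begin 0,0,0
after L1 α=2/3: [138, 332/3, 478/3]
after L2 α=2/7: [168, 2734/21, 2792/21]
after L4 α=1/3: [469/3, 9773/63, 7768/63]
rounded: [156, 155, 123]

(0,2) stack=L1,L2,L4; from [0,0,0]:
+L1 (α=3/4) → [69/4, 759/4, 519/4]
+L2 (α=3/5) → [351/10, 1449/10, 801/10]
+L4 (α=1) → [201, 39, 102]
= [201, 39, 102]

query (2,3) [L1,L2,L4] — begin 0,0,0
+L1 (α=1/7) → [198/7, 46/7, 171/7]
+L2 (α=1/3) → [342/7, 211/21, 1567/21]
+L4 (α=1/2) → [563/7, 505/42, 2516/21]
rounded: [80, 12, 120]

(2,1) stack=L1,L2; from [0,0,0]:
L1 α=2/3: [138, 332/3, 478/3]
L2 α=2/7: [168, 2734/21, 2792/21]
= [168, 130, 133]


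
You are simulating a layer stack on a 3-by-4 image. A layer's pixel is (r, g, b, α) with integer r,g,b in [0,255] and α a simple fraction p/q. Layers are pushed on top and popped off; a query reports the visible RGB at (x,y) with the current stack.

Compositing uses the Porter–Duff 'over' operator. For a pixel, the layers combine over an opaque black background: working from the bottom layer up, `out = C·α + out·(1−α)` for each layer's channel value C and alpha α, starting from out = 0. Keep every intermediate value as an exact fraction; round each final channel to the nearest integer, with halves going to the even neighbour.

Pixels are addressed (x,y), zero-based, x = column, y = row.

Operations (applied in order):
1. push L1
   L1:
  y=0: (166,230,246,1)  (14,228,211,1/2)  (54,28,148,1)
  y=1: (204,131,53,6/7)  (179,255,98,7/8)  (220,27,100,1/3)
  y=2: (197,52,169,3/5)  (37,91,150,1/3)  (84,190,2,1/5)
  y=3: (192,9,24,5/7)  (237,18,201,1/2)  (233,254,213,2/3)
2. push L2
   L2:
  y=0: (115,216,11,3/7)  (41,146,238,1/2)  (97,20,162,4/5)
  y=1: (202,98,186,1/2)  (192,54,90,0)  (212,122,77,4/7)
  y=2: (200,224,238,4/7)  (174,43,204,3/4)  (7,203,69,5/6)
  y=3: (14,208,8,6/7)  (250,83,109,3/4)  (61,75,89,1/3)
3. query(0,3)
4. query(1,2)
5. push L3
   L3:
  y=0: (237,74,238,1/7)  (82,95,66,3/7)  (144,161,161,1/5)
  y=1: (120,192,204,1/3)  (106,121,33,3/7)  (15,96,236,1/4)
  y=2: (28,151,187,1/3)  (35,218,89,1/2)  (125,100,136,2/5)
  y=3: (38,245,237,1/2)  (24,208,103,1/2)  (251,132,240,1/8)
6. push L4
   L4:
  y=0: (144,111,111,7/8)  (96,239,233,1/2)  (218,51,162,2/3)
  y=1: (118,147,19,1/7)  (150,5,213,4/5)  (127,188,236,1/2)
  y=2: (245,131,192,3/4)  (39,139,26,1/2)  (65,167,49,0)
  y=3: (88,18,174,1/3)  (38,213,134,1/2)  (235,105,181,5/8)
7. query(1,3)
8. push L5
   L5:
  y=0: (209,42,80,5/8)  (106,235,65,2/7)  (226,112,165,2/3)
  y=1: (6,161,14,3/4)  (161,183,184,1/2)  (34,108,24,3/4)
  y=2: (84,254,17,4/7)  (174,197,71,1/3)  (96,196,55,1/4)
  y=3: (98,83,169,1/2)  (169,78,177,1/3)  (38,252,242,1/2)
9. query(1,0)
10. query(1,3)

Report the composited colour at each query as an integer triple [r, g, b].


query (0,3) [L1,L2] — begin 0,0,0
after L1 α=5/7: [960/7, 45/7, 120/7]
after L2 α=6/7: [1548/49, 8781/49, 456/49]
= [32, 179, 9]

query (1,2) [L1,L2] — begin 0,0,0
after L1 α=1/3: [37/3, 91/3, 50]
after L2 α=3/4: [1603/12, 239/6, 331/2]
rounded: [134, 40, 166]

at x=1,y=3 over L1,L2,L3,L4:
L1 α=1/2: [237/2, 9, 201/2]
L2 α=3/4: [1737/8, 129/2, 855/8]
L3 α=1/2: [1929/16, 545/4, 1679/16]
L4 α=1/2: [2537/32, 1397/8, 3823/32]
→ [79, 175, 119]

(1,0) stack=L1,L2,L3,L4,L5; from [0,0,0]:
L1 α=1/2: [7, 114, 211/2]
L2 α=1/2: [24, 130, 687/4]
L3 α=3/7: [342/7, 115, 885/7]
L4 α=1/2: [507/7, 177, 1258/7]
L5 α=2/7: [4019/49, 1355/7, 7200/49]
rounded: [82, 194, 147]

at x=1,y=3 over L1,L2,L3,L4,L5:
L1 α=1/2: [237/2, 9, 201/2]
L2 α=3/4: [1737/8, 129/2, 855/8]
L3 α=1/2: [1929/16, 545/4, 1679/16]
L4 α=1/2: [2537/32, 1397/8, 3823/32]
L5 α=1/3: [1747/16, 1709/12, 6655/48]
→ [109, 142, 139]


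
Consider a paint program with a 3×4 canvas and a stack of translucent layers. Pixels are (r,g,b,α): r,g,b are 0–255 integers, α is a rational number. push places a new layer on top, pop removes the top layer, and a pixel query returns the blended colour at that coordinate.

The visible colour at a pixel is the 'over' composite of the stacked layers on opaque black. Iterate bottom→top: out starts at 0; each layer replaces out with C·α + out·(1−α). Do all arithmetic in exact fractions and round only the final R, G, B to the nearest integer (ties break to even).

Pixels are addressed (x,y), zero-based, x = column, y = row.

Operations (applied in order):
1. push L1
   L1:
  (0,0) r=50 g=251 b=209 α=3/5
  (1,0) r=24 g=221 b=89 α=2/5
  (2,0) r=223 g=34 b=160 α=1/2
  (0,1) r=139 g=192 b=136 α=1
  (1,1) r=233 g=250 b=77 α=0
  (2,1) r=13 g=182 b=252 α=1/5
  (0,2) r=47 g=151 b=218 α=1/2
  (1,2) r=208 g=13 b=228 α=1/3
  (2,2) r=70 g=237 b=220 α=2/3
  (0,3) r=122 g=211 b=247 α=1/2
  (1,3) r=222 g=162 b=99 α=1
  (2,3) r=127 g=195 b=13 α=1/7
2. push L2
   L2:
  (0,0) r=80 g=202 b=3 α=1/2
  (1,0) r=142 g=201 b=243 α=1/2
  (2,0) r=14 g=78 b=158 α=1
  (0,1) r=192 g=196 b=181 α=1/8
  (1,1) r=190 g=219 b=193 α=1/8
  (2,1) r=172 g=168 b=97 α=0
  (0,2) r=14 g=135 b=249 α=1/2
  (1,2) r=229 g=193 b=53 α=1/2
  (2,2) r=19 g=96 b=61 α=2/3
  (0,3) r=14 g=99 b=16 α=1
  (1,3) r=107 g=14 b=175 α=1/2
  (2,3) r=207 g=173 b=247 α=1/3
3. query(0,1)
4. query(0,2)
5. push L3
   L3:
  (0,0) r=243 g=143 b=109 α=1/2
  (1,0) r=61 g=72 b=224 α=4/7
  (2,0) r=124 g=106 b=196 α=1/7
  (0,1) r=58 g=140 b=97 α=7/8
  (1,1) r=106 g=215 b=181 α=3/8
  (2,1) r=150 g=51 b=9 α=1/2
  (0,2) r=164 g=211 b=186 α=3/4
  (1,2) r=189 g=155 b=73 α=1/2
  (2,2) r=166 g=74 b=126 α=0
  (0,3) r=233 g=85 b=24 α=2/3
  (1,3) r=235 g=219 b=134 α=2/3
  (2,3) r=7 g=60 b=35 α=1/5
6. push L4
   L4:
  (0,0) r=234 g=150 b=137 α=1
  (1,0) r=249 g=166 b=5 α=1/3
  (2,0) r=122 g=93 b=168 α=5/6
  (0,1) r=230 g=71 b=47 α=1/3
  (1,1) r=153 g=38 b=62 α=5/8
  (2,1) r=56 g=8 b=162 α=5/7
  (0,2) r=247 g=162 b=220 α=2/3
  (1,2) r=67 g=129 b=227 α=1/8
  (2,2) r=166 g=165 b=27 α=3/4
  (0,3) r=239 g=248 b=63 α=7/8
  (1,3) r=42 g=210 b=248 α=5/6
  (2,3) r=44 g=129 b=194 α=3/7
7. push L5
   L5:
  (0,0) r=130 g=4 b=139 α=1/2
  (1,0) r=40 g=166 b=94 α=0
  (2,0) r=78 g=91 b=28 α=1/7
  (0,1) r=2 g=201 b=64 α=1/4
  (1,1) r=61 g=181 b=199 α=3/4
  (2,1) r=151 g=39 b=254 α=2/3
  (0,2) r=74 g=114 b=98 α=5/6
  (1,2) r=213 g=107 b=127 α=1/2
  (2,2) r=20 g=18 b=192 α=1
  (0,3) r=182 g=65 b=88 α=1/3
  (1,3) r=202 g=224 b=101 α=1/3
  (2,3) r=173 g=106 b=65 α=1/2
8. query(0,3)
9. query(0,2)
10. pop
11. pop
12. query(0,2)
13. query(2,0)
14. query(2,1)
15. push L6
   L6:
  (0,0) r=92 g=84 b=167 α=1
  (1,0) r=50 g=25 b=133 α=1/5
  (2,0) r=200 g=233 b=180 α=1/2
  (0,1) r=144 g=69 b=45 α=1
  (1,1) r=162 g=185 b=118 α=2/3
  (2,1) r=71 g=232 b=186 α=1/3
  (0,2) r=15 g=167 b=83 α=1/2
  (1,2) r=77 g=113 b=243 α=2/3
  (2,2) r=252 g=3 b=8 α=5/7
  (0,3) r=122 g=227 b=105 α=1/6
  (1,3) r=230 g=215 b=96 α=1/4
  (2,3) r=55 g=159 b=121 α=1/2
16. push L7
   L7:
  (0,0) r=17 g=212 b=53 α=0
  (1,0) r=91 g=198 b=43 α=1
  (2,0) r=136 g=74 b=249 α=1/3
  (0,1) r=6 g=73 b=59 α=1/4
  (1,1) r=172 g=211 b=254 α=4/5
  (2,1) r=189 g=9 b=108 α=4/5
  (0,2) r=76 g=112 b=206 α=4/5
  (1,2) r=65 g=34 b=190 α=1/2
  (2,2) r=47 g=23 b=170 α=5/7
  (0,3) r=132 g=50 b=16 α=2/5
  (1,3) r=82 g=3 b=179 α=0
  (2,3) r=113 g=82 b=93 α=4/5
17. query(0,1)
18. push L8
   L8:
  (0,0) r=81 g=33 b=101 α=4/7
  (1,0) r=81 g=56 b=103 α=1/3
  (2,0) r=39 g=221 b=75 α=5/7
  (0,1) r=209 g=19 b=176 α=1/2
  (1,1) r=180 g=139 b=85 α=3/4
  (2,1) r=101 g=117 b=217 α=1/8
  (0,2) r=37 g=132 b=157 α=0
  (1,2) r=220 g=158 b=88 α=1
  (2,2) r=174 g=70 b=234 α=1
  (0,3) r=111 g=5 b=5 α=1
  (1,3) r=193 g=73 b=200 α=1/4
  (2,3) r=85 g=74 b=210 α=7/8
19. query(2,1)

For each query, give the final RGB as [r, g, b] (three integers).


at x=0,y=1 over L1,L2:
+L1 (α=1) → [139, 192, 136]
+L2 (α=1/8) → [1165/8, 385/2, 1133/8]
rounded: [146, 192, 142]

at x=0,y=2 over L1,L2:
L1 α=1/2: [47/2, 151/2, 109]
L2 α=1/2: [75/4, 421/4, 179]
→ [19, 105, 179]

(0,3) stack=L1,L2,L3,L4,L5; from [0,0,0]:
+L1 (α=1/2) → [61, 211/2, 247/2]
+L2 (α=1) → [14, 99, 16]
+L3 (α=2/3) → [160, 269/3, 64/3]
+L4 (α=7/8) → [1833/8, 5477/24, 1387/24]
+L5 (α=1/3) → [2561/12, 6257/36, 2443/36]
= [213, 174, 68]

at x=0,y=2 over L1,L2,L3,L4,L5:
L1 α=1/2: [47/2, 151/2, 109]
L2 α=1/2: [75/4, 421/4, 179]
L3 α=3/4: [2043/16, 2953/16, 737/4]
L4 α=2/3: [9947/48, 8137/48, 2497/12]
L5 α=5/6: [27707/288, 35497/288, 8377/72]
→ [96, 123, 116]

(0,2) stack=L1,L2,L3; from [0,0,0]:
after L1 α=1/2: [47/2, 151/2, 109]
after L2 α=1/2: [75/4, 421/4, 179]
after L3 α=3/4: [2043/16, 2953/16, 737/4]
rounded: [128, 185, 184]

at x=2,y=0 over L1,L2,L3:
+L1 (α=1/2) → [223/2, 17, 80]
+L2 (α=1) → [14, 78, 158]
+L3 (α=1/7) → [208/7, 82, 1144/7]
rounded: [30, 82, 163]

(2,1) stack=L1,L2,L3; from [0,0,0]:
+L1 (α=1/5) → [13/5, 182/5, 252/5]
+L2 (α=0) → [13/5, 182/5, 252/5]
+L3 (α=1/2) → [763/10, 437/10, 297/10]
= [76, 44, 30]

at x=0,y=1 over L1,L2,L3,L6,L7:
L1 α=1: [139, 192, 136]
L2 α=1/8: [1165/8, 385/2, 1133/8]
L3 α=7/8: [4413/64, 2345/16, 6565/64]
L6 α=1: [144, 69, 45]
L7 α=1/4: [219/2, 70, 97/2]
= [110, 70, 48]

query (2,1) [L1,L2,L3,L6,L7,L8] — begin 0,0,0
after L1 α=1/5: [13/5, 182/5, 252/5]
after L2 α=0: [13/5, 182/5, 252/5]
after L3 α=1/2: [763/10, 437/10, 297/10]
after L6 α=1/3: [1118/15, 1597/15, 409/5]
after L7 α=4/5: [12458/75, 2137/75, 2569/25]
after L8 α=1/8: [94781/600, 11867/300, 2926/25]
→ [158, 40, 117]


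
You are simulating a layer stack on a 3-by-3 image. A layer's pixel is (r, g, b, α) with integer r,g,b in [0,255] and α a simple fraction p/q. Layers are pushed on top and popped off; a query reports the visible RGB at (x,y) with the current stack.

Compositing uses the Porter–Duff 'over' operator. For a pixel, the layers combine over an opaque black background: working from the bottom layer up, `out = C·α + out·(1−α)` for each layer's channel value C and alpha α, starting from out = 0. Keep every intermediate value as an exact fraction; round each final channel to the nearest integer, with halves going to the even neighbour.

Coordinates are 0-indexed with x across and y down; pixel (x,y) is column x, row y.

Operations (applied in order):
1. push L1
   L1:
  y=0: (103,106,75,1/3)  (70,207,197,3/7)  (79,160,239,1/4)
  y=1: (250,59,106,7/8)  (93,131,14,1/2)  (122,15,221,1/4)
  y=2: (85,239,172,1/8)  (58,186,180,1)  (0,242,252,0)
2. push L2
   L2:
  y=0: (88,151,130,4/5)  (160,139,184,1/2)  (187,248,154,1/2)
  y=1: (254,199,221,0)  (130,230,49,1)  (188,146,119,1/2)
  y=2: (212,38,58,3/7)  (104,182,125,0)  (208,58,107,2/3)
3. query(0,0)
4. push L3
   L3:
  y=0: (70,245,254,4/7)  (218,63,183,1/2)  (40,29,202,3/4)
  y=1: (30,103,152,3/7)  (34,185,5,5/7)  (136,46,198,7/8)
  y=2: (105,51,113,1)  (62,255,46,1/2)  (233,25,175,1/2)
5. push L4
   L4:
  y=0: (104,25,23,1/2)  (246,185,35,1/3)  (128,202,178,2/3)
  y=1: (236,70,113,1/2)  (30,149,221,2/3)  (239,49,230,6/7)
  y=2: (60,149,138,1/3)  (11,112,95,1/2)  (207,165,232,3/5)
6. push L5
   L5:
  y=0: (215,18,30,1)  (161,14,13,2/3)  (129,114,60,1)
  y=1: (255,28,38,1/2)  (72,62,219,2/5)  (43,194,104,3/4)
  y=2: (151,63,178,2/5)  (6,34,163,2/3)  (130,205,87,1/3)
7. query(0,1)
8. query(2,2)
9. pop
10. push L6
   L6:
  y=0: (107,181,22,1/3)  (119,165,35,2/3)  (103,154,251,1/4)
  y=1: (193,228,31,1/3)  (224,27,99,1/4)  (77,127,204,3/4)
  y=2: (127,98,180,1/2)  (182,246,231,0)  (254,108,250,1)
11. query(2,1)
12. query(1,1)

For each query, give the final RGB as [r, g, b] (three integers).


at x=0,y=0 over L1,L2:
after L1 α=1/3: [103/3, 106/3, 25]
after L2 α=4/5: [1159/15, 1918/15, 109]
= [77, 128, 109]

query (0,1) [L1,L2,L3,L4,L5] — begin 0,0,0
L1 α=7/8: [875/4, 413/8, 371/4]
L2 α=0: [875/4, 413/8, 371/4]
L3 α=3/7: [965/7, 1031/14, 827/7]
L4 α=1/2: [2617/14, 2011/28, 809/7]
L5 α=1/2: [6187/28, 2795/56, 1075/14]
rounded: [221, 50, 77]

at x=2,y=2 over L1,L2,L3,L4,L5:
after L1 α=0: [0, 0, 0]
after L2 α=2/3: [416/3, 116/3, 214/3]
after L3 α=1/2: [1115/6, 191/6, 739/6]
after L4 α=3/5: [2978/15, 1676/15, 2827/15]
after L5 α=1/3: [7906/45, 6427/45, 6959/45]
→ [176, 143, 155]

at x=2,y=1 over L1,L2,L3,L4,L6:
after L1 α=1/4: [61/2, 15/4, 221/4]
after L2 α=1/2: [437/4, 599/8, 697/8]
after L3 α=7/8: [4245/32, 3175/64, 11785/64]
after L4 α=6/7: [50133/224, 21991/448, 100105/448]
after L6 α=3/4: [101877/896, 192679/1792, 374281/1792]
→ [114, 108, 209]

at x=1,y=1 over L1,L2,L3,L4,L6:
after L1 α=1/2: [93/2, 131/2, 7]
after L2 α=1: [130, 230, 49]
after L3 α=5/7: [430/7, 1385/7, 123/7]
after L4 α=2/3: [850/21, 1157/7, 3217/21]
after L6 α=1/4: [1209/14, 915/7, 1955/14]
rounded: [86, 131, 140]


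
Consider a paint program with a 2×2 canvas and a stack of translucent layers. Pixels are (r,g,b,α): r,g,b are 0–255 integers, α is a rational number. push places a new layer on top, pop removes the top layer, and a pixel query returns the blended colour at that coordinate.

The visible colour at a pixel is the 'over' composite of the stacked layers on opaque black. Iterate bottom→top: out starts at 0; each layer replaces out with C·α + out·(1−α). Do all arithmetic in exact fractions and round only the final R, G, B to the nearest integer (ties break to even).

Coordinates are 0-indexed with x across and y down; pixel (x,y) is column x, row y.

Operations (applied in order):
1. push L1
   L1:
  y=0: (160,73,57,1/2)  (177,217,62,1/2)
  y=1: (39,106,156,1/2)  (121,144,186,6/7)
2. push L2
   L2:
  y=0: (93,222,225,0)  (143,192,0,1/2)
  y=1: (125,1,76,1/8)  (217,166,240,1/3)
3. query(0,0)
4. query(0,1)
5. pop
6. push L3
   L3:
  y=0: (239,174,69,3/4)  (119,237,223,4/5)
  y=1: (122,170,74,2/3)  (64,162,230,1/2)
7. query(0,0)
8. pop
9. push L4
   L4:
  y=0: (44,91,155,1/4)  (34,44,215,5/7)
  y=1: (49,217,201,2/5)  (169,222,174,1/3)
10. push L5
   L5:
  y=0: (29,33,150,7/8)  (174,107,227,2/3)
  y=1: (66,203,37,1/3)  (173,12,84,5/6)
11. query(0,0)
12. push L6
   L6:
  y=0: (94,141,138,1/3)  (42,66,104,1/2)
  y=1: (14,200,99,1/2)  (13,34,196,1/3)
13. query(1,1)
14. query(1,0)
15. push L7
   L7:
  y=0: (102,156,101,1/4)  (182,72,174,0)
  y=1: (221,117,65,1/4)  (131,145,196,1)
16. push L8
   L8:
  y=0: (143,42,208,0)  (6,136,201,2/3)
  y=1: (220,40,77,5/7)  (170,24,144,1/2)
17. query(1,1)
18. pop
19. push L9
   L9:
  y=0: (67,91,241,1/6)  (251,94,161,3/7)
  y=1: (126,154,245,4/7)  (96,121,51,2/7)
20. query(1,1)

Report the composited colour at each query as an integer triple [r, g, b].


at x=0,y=0 over L1,L2:
after L1 α=1/2: [80, 73/2, 57/2]
after L2 α=0: [80, 73/2, 57/2]
→ [80, 36, 28]

(0,1) stack=L1,L2; from [0,0,0]:
L1 α=1/2: [39/2, 53, 78]
L2 α=1/8: [523/16, 93/2, 311/4]
→ [33, 46, 78]

(0,0) stack=L1,L3; from [0,0,0]:
+L1 (α=1/2) → [80, 73/2, 57/2]
+L3 (α=3/4) → [797/4, 1117/8, 471/8]
rounded: [199, 140, 59]

query (0,0) [L1,L4,L5] — begin 0,0,0
+L1 (α=1/2) → [80, 73/2, 57/2]
+L4 (α=1/4) → [71, 401/8, 481/8]
+L5 (α=7/8) → [137/4, 2249/64, 8881/64]
→ [34, 35, 139]

at x=1,y=1 over L1,L4,L5,L6:
+L1 (α=6/7) → [726/7, 864/7, 1116/7]
+L4 (α=1/3) → [2635/21, 1094/7, 1150/7]
+L5 (α=5/6) → [10400/63, 757/21, 2045/21]
+L6 (α=1/3) → [21619/189, 2228/63, 8206/63]
→ [114, 35, 130]

at x=1,y=0 over L1,L4,L5,L6:
L1 α=1/2: [177/2, 217/2, 31]
L4 α=5/7: [347/7, 437/7, 1137/7]
L5 α=2/3: [2783/21, 645/7, 4315/21]
L6 α=1/2: [3665/42, 1107/14, 6499/42]
= [87, 79, 155]

at x=1,y=1 over L1,L4,L5,L6,L7,L8:
after L1 α=6/7: [726/7, 864/7, 1116/7]
after L4 α=1/3: [2635/21, 1094/7, 1150/7]
after L5 α=5/6: [10400/63, 757/21, 2045/21]
after L6 α=1/3: [21619/189, 2228/63, 8206/63]
after L7 α=1: [131, 145, 196]
after L8 α=1/2: [301/2, 169/2, 170]
→ [150, 84, 170]

at x=1,y=1 over L1,L4,L5,L6,L7,L9:
L1 α=6/7: [726/7, 864/7, 1116/7]
L4 α=1/3: [2635/21, 1094/7, 1150/7]
L5 α=5/6: [10400/63, 757/21, 2045/21]
L6 α=1/3: [21619/189, 2228/63, 8206/63]
L7 α=1: [131, 145, 196]
L9 α=2/7: [121, 967/7, 1082/7]
→ [121, 138, 155]


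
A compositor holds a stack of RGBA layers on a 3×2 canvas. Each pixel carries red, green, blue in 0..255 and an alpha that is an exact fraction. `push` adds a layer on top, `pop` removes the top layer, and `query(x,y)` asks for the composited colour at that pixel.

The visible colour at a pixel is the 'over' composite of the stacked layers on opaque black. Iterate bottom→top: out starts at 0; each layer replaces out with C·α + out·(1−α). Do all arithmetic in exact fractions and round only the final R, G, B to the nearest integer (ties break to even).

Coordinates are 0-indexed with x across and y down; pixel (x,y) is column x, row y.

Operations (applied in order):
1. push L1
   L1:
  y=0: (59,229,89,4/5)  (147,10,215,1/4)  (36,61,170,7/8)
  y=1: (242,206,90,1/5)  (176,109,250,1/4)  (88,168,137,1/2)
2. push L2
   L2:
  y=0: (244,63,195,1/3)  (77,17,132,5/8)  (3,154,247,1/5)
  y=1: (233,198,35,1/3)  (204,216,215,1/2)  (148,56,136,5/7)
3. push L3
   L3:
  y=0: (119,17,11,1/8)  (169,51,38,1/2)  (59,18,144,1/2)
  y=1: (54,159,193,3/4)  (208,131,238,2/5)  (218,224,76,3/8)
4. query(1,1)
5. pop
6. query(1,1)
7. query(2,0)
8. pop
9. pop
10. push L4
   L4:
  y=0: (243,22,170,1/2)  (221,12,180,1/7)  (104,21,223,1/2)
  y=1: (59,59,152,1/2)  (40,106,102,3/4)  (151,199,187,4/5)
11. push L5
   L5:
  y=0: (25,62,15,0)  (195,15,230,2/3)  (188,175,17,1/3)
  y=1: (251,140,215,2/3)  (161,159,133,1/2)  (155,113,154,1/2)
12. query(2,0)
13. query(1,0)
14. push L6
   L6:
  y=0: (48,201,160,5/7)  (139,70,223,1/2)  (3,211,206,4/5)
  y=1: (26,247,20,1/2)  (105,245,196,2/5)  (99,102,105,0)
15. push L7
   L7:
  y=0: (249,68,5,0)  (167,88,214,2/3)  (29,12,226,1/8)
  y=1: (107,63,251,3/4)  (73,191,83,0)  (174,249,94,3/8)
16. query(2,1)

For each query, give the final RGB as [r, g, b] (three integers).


query (1,1) [L1,L2,L3] — begin 0,0,0
after L1 α=1/4: [44, 109/4, 125/2]
after L2 α=1/2: [124, 973/8, 555/4]
after L3 α=2/5: [788/5, 1003/8, 3569/20]
rounded: [158, 125, 178]

query (1,1) [L1,L2] — begin 0,0,0
+L1 (α=1/4) → [44, 109/4, 125/2]
+L2 (α=1/2) → [124, 973/8, 555/4]
rounded: [124, 122, 139]

(2,0) stack=L1,L2; from [0,0,0]:
L1 α=7/8: [63/2, 427/8, 595/4]
L2 α=1/5: [129/5, 147/2, 842/5]
→ [26, 74, 168]

query (2,0) [L4,L5] — begin 0,0,0
+L4 (α=1/2) → [52, 21/2, 223/2]
+L5 (α=1/3) → [292/3, 196/3, 80]
→ [97, 65, 80]

(1,0) stack=L4,L5; from [0,0,0]:
+L4 (α=1/7) → [221/7, 12/7, 180/7]
+L5 (α=2/3) → [2951/21, 74/7, 3400/21]
→ [141, 11, 162]

(2,1) stack=L4,L5,L6,L7; from [0,0,0]:
after L4 α=4/5: [604/5, 796/5, 748/5]
after L5 α=1/2: [1379/10, 1361/10, 759/5]
after L6 α=0: [1379/10, 1361/10, 759/5]
after L7 α=3/8: [2423/16, 2855/16, 1041/8]
→ [151, 178, 130]
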